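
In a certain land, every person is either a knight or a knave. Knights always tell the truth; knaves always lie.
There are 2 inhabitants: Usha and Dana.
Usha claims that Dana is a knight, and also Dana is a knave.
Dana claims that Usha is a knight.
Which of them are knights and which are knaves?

Usha is a knave and Dana is a knave.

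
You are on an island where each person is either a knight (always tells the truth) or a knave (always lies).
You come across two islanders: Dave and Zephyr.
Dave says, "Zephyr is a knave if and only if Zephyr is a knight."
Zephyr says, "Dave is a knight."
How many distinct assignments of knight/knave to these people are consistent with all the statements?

1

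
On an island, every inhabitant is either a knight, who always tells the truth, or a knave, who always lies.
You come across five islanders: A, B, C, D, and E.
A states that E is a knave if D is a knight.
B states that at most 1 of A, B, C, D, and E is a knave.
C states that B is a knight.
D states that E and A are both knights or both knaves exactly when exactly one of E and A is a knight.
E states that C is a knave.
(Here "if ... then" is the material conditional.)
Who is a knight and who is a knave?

Suppose A is a knave. Then A's statement "E is a knave if D is a knight" would have to be false. Checking the 16 ways to assign the others, none is consistent with every speaker.
(For instance, with B=knave, C=knave, D=knave, E=knight, A's claim "E is a knave if D is a knight" comes out true where it would need to be false.)
So A must be a knight, making "E is a knave if D is a knight" true. Taking A=knight, B=knave, C=knave, D=knave, E=knight, each remaining statement checks out:
  B (knave): "at most 1 of A, B, C, D, and E is a knave" — false. ✓
  C (knave): "B is a knight" — false. ✓
  D (knave): "E and A are both knights or both knaves exactly when exactly one of E and A is a knight" — false. ✓
  E (knight): "C is a knave" — true. ✓
This is the unique consistent assignment.

A is a knight, B is a knave, C is a knave, D is a knave, and E is a knight.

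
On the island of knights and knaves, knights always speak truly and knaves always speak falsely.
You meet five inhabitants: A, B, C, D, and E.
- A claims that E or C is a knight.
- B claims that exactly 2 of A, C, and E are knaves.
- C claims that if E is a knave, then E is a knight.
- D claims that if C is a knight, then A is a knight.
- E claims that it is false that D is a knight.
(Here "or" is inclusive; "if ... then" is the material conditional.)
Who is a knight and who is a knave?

A (knave): "E or C is a knight" — false. ✓
B is a knave, and the claim "exactly 2 of A, C, and E are knaves" is indeed false.
As a knave, C's statement "if E is a knave, then E is a knight" should be false; it is.
As a knight, D's statement "if C is a knight, then A is a knight" should be true; it is.
E is a knave; "it is false that D is a knight" is false, as required.

Knights: D. Knaves: A, B, C, and E.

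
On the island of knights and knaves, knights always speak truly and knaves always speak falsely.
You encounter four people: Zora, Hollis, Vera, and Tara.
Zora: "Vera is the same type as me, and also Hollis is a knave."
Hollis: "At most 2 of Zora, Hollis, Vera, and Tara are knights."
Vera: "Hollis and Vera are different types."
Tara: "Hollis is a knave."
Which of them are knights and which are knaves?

Knights: Zora, Vera, and Tara. Knaves: Hollis.

Suppose Zora is a knave. Then Zora's statement "Vera is the same type as me, and also Hollis is a knave" would have to be false. Checking the 8 ways to assign the others, none is consistent with every speaker.
(For instance, with Hollis=knave, Vera=knight, Tara=knight, Hollis's claim "at most 2 of Zora, Hollis, Vera, and Tara are knights" comes out true where it would need to be false.)
So Zora must be a knight, making "Vera is the same type as me, and also Hollis is a knave" true. Taking Zora=knight, Hollis=knave, Vera=knight, Tara=knight, each remaining statement checks out:
  Hollis (knave): "at most 2 of Zora, Hollis, Vera, and Tara are knights" — false. ✓
  Vera (knight): "Hollis and Vera are different types" — true. ✓
  Tara (knight): "Hollis is a knave" — true. ✓
This is the unique consistent assignment.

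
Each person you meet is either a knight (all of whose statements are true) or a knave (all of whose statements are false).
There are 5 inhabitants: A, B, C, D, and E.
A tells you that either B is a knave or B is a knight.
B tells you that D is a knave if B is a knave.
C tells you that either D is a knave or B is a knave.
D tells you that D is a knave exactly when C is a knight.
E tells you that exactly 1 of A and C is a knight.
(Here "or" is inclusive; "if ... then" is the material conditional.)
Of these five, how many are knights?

4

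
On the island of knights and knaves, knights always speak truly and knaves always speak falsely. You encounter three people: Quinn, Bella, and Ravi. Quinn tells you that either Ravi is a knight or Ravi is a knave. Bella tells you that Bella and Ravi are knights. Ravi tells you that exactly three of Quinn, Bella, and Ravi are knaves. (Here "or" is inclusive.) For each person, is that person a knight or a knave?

Since Quinn is a knight, "either Ravi is a knight or Ravi is a knave" needs to be True, which holds.
Bella is a knave, and the claim "Bella and Ravi are knights" is indeed False.
Ravi (knave): "exactly three of Quinn, Bella, and Ravi are knaves" — False. ✓

Quinn is a knight, Bella is a knave, and Ravi is a knave.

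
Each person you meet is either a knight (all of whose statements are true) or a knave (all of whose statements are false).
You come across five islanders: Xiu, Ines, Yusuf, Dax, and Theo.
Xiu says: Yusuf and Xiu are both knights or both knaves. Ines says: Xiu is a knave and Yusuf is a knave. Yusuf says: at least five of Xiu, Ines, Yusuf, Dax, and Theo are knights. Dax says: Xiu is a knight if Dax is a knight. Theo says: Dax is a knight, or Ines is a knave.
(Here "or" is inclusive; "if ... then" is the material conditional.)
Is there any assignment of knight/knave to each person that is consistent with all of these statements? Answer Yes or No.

No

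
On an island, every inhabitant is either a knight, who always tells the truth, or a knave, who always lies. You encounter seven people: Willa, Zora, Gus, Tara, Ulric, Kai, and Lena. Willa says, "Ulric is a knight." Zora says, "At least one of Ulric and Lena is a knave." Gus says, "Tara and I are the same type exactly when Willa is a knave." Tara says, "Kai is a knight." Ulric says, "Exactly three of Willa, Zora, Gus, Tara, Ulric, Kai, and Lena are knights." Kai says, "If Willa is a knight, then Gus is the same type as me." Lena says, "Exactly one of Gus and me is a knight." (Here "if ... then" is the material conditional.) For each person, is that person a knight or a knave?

Willa (knave): "Ulric is a knight" — False. ✓
Zora (knight): "at least one of Ulric and Lena is a knave" — True. ✓
Gus is a knave; "Tara and I are the same type exactly when Willa is a knave" is False, as required.
As a knight, Tara's statement "Kai is a knight" should be True; it is.
Ulric (knave): "exactly three of Willa, Zora, Gus, Tara, Ulric, Kai, and Lena are knights" — False. ✓
Kai is a knight, so "if Willa is a knight, then Gus is the same type as me" must be True — and it is.
Since Lena is a knight, "exactly one of Gus and me is a knight" needs to be True, which holds.

Willa is a knave, Zora is a knight, Gus is a knave, Tara is a knight, Ulric is a knave, Kai is a knight, and Lena is a knight.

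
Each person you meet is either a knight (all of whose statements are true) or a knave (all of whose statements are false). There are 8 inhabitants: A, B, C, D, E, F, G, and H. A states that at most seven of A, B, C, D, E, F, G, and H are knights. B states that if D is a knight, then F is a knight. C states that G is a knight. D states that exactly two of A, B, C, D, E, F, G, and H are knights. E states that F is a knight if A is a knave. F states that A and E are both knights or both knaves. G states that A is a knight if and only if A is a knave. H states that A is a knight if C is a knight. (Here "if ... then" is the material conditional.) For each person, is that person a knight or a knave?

A is a knight, B is a knight, C is a knave, D is a knave, E is a knight, F is a knight, G is a knave, and H is a knight.

Since A is a knight, "at most seven of A, B, C, D, E, F, G, and H are knights" needs to be true, which holds.
B (knight): "if D is a knight, then F is a knight" — true. ✓
As a knave, C's statement "G is a knight" should be False; it is.
Since D is a knave, "exactly two of A, B, C, D, E, F, G, and H are knights" needs to be False, which holds.
E (knight): "F is a knight if A is a knave" — true. ✓
Since F is a knight, "A and E are both knights or both knaves" needs to be true, which holds.
G is a knave, so "A is a knight if and only if A is a knave" must be False — and it is.
H is a knight; "A is a knight if C is a knight" is true, as required.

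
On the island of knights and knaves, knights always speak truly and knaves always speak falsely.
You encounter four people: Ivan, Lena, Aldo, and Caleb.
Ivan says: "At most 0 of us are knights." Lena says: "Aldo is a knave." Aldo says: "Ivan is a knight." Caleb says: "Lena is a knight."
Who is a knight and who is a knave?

Ivan is a knave, Lena is a knight, Aldo is a knave, and Caleb is a knight.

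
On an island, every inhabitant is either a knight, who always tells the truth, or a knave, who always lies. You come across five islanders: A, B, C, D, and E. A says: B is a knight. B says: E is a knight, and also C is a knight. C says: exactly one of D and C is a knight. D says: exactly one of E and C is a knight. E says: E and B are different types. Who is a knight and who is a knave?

Suppose A is a knight. Then A's statement "B is a knight" would have to be true. Checking the 16 ways to assign the others, none is consistent with every speaker.
(For instance, with B=knave, C=knave, D=knave, E=knave, A's claim "B is a knight" comes out false where it would need to be true.)
So A must be a knave, making "B is a knight" false. Taking A=knave, B=knave, C=knave, D=knave, E=knave, each remaining statement checks out:
  B (knave): "E is a knight, and also C is a knight" — false. ✓
  C (knave): "exactly one of D and C is a knight" — false. ✓
  D (knave): "exactly one of E and C is a knight" — false. ✓
  E (knave): "E and B are different types" — false. ✓
This is the unique consistent assignment.

A is a knave, B is a knave, C is a knave, D is a knave, and E is a knave.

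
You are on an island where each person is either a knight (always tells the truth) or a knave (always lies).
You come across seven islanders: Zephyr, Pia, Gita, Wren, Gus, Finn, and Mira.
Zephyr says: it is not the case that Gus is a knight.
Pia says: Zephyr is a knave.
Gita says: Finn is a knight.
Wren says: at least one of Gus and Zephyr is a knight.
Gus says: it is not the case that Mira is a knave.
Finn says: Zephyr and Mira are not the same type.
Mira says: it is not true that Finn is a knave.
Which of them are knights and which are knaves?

Zephyr (knave): "it is not the case that Gus is a knight" — False. ✓
Pia is a knight; "Zephyr is a knave" is True, as required.
Since Gita is a knight, "Finn is a knight" needs to be True, which holds.
As a knight, Wren's statement "at least one of Gus and Zephyr is a knight" should be True; it is.
As a knight, Gus's statement "it is not the case that Mira is a knave" should be True; it is.
Since Finn is a knight, "Zephyr and Mira are not the same type" needs to be True, which holds.
As a knight, Mira's statement "it is not true that Finn is a knave" should be True; it is.

Zephyr is a knave, Pia is a knight, Gita is a knight, Wren is a knight, Gus is a knight, Finn is a knight, and Mira is a knight.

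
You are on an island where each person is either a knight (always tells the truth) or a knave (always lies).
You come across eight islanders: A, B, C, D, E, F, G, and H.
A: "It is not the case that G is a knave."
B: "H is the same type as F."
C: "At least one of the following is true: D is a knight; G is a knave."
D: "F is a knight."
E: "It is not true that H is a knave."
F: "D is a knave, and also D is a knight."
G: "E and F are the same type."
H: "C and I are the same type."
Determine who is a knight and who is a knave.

As a knave, A's statement "it is not the case that G is a knave" should be false; it is.
As a knave, B's statement "H is the same type as F" should be false; it is.
C (knight): "at least one of the following is true: D is a knight; G is a knave" — True. ✓
D is a knave, and the claim "F is a knight" is indeed false.
Since E is a knight, "it is not true that H is a knave" needs to be True, which holds.
As a knave, F's statement "D is a knave, and also D is a knight" should be false; it is.
G is a knave, and the claim "E and F are the same type" is indeed false.
As a knight, H's statement "C and I are the same type" should be True; it is.

A is a knave, B is a knave, C is a knight, D is a knave, E is a knight, F is a knave, G is a knave, and H is a knight.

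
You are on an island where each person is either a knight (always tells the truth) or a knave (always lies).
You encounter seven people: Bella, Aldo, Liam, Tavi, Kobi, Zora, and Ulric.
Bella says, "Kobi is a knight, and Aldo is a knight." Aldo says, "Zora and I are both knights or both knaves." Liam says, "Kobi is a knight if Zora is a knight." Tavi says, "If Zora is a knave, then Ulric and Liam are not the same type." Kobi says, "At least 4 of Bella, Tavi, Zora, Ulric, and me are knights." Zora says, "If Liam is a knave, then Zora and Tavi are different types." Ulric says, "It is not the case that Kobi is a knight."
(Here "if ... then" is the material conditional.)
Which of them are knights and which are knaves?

Bella is a knight, Aldo is a knight, Liam is a knight, Tavi is a knight, Kobi is a knight, Zora is a knight, and Ulric is a knave.

Bella is a knight, so "Kobi is a knight, and Aldo is a knight" must be True — and it is.
Aldo is a knight, and the claim "Zora and I are both knights or both knaves" is indeed True.
Liam is a knight, and the claim "Kobi is a knight if Zora is a knight" is indeed True.
Since Tavi is a knight, "if Zora is a knave, then Ulric and Liam are not the same type" needs to be True, which holds.
Since Kobi is a knight, "at least 4 of Bella, Tavi, Zora, Ulric, and me are knights" needs to be True, which holds.
Zora is a knight, and the claim "if Liam is a knave, then Zora and Tavi are different types" is indeed True.
Since Ulric is a knave, "it is not the case that Kobi is a knight" needs to be false, which holds.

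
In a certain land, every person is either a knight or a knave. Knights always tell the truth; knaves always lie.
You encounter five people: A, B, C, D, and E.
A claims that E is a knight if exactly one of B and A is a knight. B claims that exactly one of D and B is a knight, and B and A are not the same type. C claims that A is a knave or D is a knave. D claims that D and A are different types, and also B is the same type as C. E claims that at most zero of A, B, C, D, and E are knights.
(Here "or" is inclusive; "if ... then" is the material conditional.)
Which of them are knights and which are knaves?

A is a knave, B is a knight, C is a knight, D is a knave, and E is a knave.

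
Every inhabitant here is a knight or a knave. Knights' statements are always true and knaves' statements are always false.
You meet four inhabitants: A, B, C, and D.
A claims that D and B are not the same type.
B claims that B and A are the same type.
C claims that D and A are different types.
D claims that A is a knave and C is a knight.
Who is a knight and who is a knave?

A is a knight, B is a knight, C is a knight, and D is a knave.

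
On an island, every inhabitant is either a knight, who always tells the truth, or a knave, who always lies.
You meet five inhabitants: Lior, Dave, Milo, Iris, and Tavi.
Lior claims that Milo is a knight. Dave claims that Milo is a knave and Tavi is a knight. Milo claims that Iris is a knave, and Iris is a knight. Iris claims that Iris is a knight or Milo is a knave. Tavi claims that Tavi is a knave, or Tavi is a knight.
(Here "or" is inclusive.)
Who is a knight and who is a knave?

Lior is a knave, Dave is a knight, Milo is a knave, Iris is a knight, and Tavi is a knight.

Lior (knave): "Milo is a knight" — False. ✓
Dave is a knight, and the claim "Milo is a knave and Tavi is a knight" is indeed True.
Since Milo is a knave, "Iris is a knave, and Iris is a knight" needs to be False, which holds.
Iris is a knight, so "Iris is a knight or Milo is a knave" must be True — and it is.
Since Tavi is a knight, "Tavi is a knave, or Tavi is a knight" needs to be True, which holds.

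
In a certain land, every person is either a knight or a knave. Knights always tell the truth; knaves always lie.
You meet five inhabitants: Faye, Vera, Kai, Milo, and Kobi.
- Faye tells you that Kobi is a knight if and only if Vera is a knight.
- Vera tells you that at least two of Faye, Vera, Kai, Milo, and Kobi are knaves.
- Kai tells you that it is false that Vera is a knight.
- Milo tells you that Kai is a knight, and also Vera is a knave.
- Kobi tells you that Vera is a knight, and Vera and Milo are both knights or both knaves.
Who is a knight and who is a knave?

Faye is a knave, Vera is a knight, Kai is a knave, Milo is a knave, and Kobi is a knave.

Faye (knave): "Kobi is a knight if and only if Vera is a knight" — False. ✓
Vera is a knight, and the claim "at least two of Faye, Vera, Kai, Milo, and Kobi are knaves" is indeed True.
Kai is a knave; "it is false that Vera is a knight" is False, as required.
Milo (knave): "Kai is a knight, and also Vera is a knave" — False. ✓
As a knave, Kobi's statement "Vera is a knight, and Vera and Milo are both knights or both knaves" should be False; it is.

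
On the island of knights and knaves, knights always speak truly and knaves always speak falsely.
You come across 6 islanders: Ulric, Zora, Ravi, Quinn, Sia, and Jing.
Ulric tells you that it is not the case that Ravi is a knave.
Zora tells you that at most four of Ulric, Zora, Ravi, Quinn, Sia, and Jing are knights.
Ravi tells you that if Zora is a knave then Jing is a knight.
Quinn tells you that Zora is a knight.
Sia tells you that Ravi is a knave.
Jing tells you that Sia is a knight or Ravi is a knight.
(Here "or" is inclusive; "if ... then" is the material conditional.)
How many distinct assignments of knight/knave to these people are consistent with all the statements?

0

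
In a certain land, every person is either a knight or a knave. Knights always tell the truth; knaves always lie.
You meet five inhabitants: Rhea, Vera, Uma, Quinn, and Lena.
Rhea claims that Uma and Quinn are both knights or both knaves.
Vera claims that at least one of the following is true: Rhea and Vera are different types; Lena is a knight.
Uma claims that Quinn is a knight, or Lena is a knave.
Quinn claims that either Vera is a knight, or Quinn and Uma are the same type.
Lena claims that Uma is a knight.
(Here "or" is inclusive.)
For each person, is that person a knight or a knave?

Rhea is a knight, Vera is a knight, Uma is a knight, Quinn is a knight, and Lena is a knight.

Suppose Rhea is a knave. Then Rhea's statement "Uma and Quinn are both knights or both knaves" would have to be false. Checking the 16 ways to assign the others, none is consistent with every speaker.
(For instance, with Vera=knight, Uma=knight, Quinn=knight, Lena=knight, Rhea's claim "Uma and Quinn are both knights or both knaves" comes out true where it would need to be false.)
So Rhea must be a knight, making "Uma and Quinn are both knights or both knaves" true. Taking Rhea=knight, Vera=knight, Uma=knight, Quinn=knight, Lena=knight, each remaining statement checks out:
  Vera (knight): "at least one of the following is true: Rhea and Vera are different types; Lena is a knight" — true. ✓
  Uma (knight): "Quinn is a knight, or Lena is a knave" — true. ✓
  Quinn (knight): "either Vera is a knight, or Quinn and Uma are the same type" — true. ✓
  Lena (knight): "Uma is a knight" — true. ✓
This is the unique consistent assignment.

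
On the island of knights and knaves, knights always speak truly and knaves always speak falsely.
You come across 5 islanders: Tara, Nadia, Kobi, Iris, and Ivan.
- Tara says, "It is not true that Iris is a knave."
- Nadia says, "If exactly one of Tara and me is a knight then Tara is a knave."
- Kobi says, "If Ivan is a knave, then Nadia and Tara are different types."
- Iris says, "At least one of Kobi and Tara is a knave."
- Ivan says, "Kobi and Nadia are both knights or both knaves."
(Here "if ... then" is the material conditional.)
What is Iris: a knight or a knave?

Consistent assignments: {Tara=knight, Nadia=knight, Kobi=knave, Iris=knight, Ivan=knave}
In every consistent assignment, Iris is a knight.

Iris is a knight.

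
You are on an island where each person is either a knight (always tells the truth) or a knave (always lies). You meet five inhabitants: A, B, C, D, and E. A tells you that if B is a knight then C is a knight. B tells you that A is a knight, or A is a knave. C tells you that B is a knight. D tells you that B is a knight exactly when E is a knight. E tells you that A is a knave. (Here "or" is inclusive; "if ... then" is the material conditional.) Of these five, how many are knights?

3

The unique consistent assignment is A=knight, B=knight, C=knight, D=knave, E=knave.
That has 3 knights.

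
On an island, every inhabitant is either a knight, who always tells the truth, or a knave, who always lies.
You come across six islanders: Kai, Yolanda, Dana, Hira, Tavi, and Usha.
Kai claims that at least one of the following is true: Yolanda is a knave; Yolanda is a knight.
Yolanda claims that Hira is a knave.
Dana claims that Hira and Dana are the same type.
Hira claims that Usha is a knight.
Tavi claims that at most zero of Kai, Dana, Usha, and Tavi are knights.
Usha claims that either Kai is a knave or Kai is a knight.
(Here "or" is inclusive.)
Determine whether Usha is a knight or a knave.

Consistent assignments: {Kai=knight, Yolanda=knave, Dana=knight, Hira=knight, Tavi=knave, Usha=knight}; {Kai=knight, Yolanda=knave, Dana=knave, Hira=knight, Tavi=knave, Usha=knight}
In every consistent assignment, Usha is a knight.

Usha is a knight.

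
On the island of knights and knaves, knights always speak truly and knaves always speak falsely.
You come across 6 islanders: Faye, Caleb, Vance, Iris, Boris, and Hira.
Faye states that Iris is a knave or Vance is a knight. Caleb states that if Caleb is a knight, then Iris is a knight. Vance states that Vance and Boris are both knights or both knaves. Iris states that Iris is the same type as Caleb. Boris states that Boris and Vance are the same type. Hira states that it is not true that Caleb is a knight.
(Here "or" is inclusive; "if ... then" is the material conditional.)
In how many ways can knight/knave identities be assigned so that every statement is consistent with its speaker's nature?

1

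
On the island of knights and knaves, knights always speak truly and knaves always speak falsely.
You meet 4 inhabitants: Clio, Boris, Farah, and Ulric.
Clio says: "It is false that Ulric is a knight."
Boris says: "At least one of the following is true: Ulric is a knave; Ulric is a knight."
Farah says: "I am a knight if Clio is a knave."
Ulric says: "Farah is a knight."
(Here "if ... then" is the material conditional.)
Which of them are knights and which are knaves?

Clio is a knave, Boris is a knight, Farah is a knight, and Ulric is a knight.

Suppose Clio is a knight. Then Clio's statement "it is false that Ulric is a knight" would have to be true. Checking the 8 ways to assign the others, none is consistent with every speaker.
(For instance, with Boris=knight, Farah=knight, Ulric=knight, Clio's claim "it is false that Ulric is a knight" comes out false where it would need to be true.)
So Clio must be a knave, making "it is false that Ulric is a knight" false. Taking Clio=knave, Boris=knight, Farah=knight, Ulric=knight, each remaining statement checks out:
  Boris (knight): "at least one of the following is true: Ulric is a knave; Ulric is a knight" — true. ✓
  Farah (knight): "I am a knight if Clio is a knave" — true. ✓
  Ulric (knight): "Farah is a knight" — true. ✓
This is the unique consistent assignment.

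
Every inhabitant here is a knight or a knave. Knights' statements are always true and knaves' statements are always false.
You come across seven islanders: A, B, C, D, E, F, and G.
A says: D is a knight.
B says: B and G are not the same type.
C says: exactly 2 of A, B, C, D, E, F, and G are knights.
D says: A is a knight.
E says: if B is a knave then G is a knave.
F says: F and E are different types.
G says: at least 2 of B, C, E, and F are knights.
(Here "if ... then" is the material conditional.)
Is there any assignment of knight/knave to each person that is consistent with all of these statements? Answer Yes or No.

No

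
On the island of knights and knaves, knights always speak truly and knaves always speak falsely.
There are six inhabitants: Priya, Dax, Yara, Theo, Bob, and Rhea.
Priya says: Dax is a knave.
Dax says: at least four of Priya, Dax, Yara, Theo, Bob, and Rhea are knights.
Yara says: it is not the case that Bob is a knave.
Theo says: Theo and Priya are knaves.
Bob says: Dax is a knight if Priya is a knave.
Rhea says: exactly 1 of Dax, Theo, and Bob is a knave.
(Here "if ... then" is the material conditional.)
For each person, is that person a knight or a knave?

Priya is a knight, Dax is a knave, Yara is a knight, Theo is a knave, Bob is a knight, and Rhea is a knave.

As a knight, Priya's statement "Dax is a knave" should be True; it is.
Dax is a knave; "at least four of Priya, Dax, Yara, Theo, Bob, and Rhea are knights" is False, as required.
Yara is a knight, so "it is not the case that Bob is a knave" must be True — and it is.
Theo (knave): "Theo and Priya are knaves" — False. ✓
Bob is a knight; "Dax is a knight if Priya is a knave" is True, as required.
Rhea is a knave, and the claim "exactly 1 of Dax, Theo, and Bob is a knave" is indeed False.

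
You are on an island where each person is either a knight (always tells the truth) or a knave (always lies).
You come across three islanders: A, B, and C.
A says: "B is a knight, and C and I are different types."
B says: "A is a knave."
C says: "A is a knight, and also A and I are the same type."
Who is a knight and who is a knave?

A is a knave, B is a knight, and C is a knave.

A is a knave, so "B is a knight, and C and I are different types" must be False — and it is.
B is a knight, and the claim "A is a knave" is indeed True.
Since C is a knave, "A is a knight, and also A and I are the same type" needs to be False, which holds.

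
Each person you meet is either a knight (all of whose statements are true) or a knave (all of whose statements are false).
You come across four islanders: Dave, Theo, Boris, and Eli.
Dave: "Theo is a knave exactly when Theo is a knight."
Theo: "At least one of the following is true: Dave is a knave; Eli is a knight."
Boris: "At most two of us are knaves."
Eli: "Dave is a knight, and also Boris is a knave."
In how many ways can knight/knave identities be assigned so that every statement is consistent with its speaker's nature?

2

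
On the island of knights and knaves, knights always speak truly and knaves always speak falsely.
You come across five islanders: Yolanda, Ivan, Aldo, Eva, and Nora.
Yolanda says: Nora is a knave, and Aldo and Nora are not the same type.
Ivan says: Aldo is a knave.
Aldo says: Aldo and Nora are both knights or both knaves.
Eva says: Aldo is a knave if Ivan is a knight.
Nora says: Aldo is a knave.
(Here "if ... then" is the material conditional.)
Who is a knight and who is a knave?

As a knave, Yolanda's statement "Nora is a knave, and Aldo and Nora are not the same type" should be False; it is.
Ivan is a knight, so "Aldo is a knave" must be True — and it is.
Aldo (knave): "Aldo and Nora are both knights or both knaves" — False. ✓
As a knight, Eva's statement "Aldo is a knave if Ivan is a knight" should be True; it is.
Nora is a knight, so "Aldo is a knave" must be True — and it is.

Knights: Ivan, Eva, and Nora. Knaves: Yolanda and Aldo.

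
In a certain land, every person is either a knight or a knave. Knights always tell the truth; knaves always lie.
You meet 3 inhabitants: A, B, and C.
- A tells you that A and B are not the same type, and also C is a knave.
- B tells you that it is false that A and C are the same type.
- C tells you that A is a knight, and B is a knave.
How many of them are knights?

0

The unique consistent assignment is A=knave, B=knave, C=knave.
That has 0 knights.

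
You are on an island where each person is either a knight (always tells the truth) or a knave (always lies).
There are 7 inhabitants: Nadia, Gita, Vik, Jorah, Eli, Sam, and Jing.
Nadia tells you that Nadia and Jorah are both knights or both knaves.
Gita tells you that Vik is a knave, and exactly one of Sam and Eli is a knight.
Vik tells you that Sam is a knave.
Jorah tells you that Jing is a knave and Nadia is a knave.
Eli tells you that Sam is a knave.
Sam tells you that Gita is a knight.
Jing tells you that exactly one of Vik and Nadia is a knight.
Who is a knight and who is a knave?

Nadia (knave): "Nadia and Jorah are both knights or both knaves" — False. ✓
As a knight, Gita's statement "Vik is a knave, and exactly one of Sam and Eli is a knight" should be true; it is.
Vik is a knave, so "Sam is a knave" must be False — and it is.
Jorah is a knight, so "Jing is a knave and Nadia is a knave" must be true — and it is.
Eli (knave): "Sam is a knave" — False. ✓
As a knight, Sam's statement "Gita is a knight" should be true; it is.
Since Jing is a knave, "exactly one of Vik and Nadia is a knight" needs to be False, which holds.

Nadia is a knave, Gita is a knight, Vik is a knave, Jorah is a knight, Eli is a knave, Sam is a knight, and Jing is a knave.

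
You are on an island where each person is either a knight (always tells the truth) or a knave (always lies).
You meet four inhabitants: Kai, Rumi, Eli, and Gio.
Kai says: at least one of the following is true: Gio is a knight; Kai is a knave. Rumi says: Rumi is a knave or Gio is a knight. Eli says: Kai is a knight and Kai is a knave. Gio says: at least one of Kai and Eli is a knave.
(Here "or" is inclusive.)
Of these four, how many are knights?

3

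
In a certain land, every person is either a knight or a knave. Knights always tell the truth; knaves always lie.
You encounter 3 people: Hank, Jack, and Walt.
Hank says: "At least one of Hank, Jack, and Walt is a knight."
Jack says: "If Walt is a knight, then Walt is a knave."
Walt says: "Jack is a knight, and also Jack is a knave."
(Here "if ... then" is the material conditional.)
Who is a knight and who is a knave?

Hank is a knight, Jack is a knight, and Walt is a knave.

Hank (knight): "at least one of Hank, Jack, and Walt is a knight" — true. ✓
Jack is a knight; "if Walt is a knight, then Walt is a knave" is true, as required.
Walt is a knave, so "Jack is a knight, and also Jack is a knave" must be False — and it is.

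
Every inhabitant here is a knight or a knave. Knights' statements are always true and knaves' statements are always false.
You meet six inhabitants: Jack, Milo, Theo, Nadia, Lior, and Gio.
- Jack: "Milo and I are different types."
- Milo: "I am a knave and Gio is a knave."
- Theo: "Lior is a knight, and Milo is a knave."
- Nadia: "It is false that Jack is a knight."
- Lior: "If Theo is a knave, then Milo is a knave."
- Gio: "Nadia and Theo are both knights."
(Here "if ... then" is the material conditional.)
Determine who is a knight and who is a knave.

Jack is a knave, and the claim "Milo and I are different types" is indeed false.
Milo is a knave, so "I am a knave and Gio is a knave" must be false — and it is.
Theo is a knight, and the claim "Lior is a knight, and Milo is a knave" is indeed True.
Since Nadia is a knight, "it is false that Jack is a knight" needs to be True, which holds.
Since Lior is a knight, "if Theo is a knave, then Milo is a knave" needs to be True, which holds.
Gio is a knight; "Nadia and Theo are both knights" is True, as required.

Knights: Theo, Nadia, Lior, and Gio. Knaves: Jack and Milo.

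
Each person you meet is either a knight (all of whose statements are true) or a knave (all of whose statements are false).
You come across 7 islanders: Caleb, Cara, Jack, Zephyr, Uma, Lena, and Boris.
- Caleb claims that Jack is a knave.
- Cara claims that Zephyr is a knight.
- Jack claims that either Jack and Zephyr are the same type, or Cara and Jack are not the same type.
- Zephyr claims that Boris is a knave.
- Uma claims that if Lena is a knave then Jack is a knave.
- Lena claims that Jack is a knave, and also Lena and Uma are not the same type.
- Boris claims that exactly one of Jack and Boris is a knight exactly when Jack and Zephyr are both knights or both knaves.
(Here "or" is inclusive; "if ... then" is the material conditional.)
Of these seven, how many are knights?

2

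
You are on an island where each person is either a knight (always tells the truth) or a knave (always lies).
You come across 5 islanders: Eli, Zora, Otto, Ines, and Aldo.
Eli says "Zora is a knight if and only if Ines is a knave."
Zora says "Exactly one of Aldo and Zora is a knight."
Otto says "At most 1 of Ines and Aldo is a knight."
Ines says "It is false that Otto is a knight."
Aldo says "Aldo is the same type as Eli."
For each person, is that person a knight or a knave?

As a knight, Eli's statement "Zora is a knight if and only if Ines is a knave" should be true; it is.
Zora is a knight; "exactly one of Aldo and Zora is a knight" is true, as required.
Otto (knight): "at most 1 of Ines and Aldo is a knight" — true. ✓
As a knave, Ines's statement "it is false that Otto is a knight" should be False; it is.
Aldo is a knave, so "Aldo is the same type as Eli" must be False — and it is.

Eli is a knight, Zora is a knight, Otto is a knight, Ines is a knave, and Aldo is a knave.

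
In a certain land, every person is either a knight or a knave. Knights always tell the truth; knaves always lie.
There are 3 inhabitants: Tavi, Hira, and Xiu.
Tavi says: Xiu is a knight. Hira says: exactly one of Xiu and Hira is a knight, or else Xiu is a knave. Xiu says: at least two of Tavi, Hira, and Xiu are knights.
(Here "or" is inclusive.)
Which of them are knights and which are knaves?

Tavi is a knave, Hira is a knight, and Xiu is a knave.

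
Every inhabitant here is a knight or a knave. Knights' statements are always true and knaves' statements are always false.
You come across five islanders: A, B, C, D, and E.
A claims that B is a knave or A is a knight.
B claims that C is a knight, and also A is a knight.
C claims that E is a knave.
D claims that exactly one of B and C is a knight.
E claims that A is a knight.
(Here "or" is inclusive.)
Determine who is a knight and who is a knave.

A is a knight, B is a knave, C is a knave, D is a knave, and E is a knight.

A is a knight, and the claim "B is a knave or A is a knight" is indeed true.
As a knave, B's statement "C is a knight, and also A is a knight" should be false; it is.
As a knave, C's statement "E is a knave" should be false; it is.
Since D is a knave, "exactly one of B and C is a knight" needs to be false, which holds.
As a knight, E's statement "A is a knight" should be true; it is.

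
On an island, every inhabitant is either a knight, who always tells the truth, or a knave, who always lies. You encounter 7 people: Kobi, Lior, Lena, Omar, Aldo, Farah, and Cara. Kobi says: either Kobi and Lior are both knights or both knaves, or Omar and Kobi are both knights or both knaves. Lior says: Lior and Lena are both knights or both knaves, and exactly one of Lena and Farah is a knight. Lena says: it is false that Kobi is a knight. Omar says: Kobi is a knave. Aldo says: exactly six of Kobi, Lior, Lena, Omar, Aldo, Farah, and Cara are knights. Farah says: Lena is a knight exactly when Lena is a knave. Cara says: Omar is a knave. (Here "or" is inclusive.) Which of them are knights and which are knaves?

Kobi (knave): "either Kobi and Lior are both knights or both knaves, or Omar and Kobi are both knights or both knaves" — false. ✓
Lior is a knight; "Lior and Lena are both knights or both knaves, and exactly one of Lena and Farah is a knight" is true, as required.
Since Lena is a knight, "it is false that Kobi is a knight" needs to be true, which holds.
Omar is a knight; "Kobi is a knave" is true, as required.
As a knave, Aldo's statement "exactly six of Kobi, Lior, Lena, Omar, Aldo, Farah, and Cara are knights" should be false; it is.
Farah is a knave, and the claim "Lena is a knight exactly when Lena is a knave" is indeed false.
Cara is a knave; "Omar is a knave" is false, as required.

Kobi is a knave, Lior is a knight, Lena is a knight, Omar is a knight, Aldo is a knave, Farah is a knave, and Cara is a knave.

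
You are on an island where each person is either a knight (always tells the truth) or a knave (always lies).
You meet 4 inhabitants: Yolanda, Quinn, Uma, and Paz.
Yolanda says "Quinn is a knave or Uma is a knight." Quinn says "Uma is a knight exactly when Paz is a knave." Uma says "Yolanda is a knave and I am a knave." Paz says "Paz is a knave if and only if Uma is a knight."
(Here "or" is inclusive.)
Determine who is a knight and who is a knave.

Suppose Yolanda is a knave. Then Yolanda's statement "Quinn is a knave or Uma is a knight" would have to be false. Checking the 8 ways to assign the others, none is consistent with every speaker.
(For instance, with Quinn=knave, Uma=knave, Paz=knave, Yolanda's claim "Quinn is a knave or Uma is a knight" comes out true where it would need to be false.)
So Yolanda must be a knight, making "Quinn is a knave or Uma is a knight" true. Taking Yolanda=knight, Quinn=knave, Uma=knave, Paz=knave, each remaining statement checks out:
  Quinn (knave): "Uma is a knight exactly when Paz is a knave" — false. ✓
  Uma (knave): "Yolanda is a knave and I am a knave" — false. ✓
  Paz (knave): "Paz is a knave if and only if Uma is a knight" — false. ✓
This is the unique consistent assignment.

Yolanda is a knight, Quinn is a knave, Uma is a knave, and Paz is a knave.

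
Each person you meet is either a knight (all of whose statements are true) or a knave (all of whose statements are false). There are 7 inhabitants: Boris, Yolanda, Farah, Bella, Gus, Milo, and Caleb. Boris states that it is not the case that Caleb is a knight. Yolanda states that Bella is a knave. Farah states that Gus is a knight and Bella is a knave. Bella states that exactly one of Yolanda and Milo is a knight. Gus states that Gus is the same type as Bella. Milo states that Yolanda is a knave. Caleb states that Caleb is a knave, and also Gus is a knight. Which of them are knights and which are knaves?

Boris is a knight, Yolanda is a knave, Farah is a knave, Bella is a knight, Gus is a knave, Milo is a knight, and Caleb is a knave.

Boris (knight): "it is not the case that Caleb is a knight" — true. ✓
Yolanda is a knave, and the claim "Bella is a knave" is indeed false.
Since Farah is a knave, "Gus is a knight and Bella is a knave" needs to be false, which holds.
Bella is a knight; "exactly one of Yolanda and Milo is a knight" is true, as required.
Gus (knave): "Gus is the same type as Bella" — false. ✓
As a knight, Milo's statement "Yolanda is a knave" should be true; it is.
Caleb is a knave, so "Caleb is a knave, and also Gus is a knight" must be false — and it is.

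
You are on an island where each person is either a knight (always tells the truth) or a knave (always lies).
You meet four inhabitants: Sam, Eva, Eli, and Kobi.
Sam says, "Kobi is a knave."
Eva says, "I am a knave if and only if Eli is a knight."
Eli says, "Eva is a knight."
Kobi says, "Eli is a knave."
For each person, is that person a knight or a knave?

Since Sam is a knave, "Kobi is a knave" needs to be False, which holds.
Eva is a knave, so "I am a knave if and only if Eli is a knight" must be False — and it is.
Since Eli is a knave, "Eva is a knight" needs to be False, which holds.
Kobi is a knight; "Eli is a knave" is True, as required.

Knights: Kobi. Knaves: Sam, Eva, and Eli.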